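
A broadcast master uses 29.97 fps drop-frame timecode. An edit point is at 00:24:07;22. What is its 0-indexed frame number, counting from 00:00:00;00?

Complete 10-minute blocks: 2, each 17982 frames → 35964.
Remaining 4 whole minutes in the current block: 1800 + 3 × 1798 = 7194 frames.
Within the current minute: 7 × 30 + 22 − 2 = 230 (labels ;00/;01 skipped at this minute). Total = 35964 + 7194 + 230 = 43388.

43388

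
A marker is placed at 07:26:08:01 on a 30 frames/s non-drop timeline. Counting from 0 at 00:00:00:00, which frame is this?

frame 803041

Total seconds to the label: (7 × 3600 + 26 × 60 + 8) = 26768.
Frame index = 26768 × 30 + 1 = 803041.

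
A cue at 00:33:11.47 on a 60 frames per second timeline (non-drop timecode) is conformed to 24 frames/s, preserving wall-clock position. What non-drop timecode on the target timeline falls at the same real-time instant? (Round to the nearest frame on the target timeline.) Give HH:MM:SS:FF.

Source frame index: (0×3600 + 33×60 + 11) × 60 + 47 = 119507.
Real time: 119507 / (60) = 119507/60 s.
Target frame: (119507/60) × (24) = 239014/5 ≈ 47802.800 → 47803.
At 24 labels/s: frame 47803 → 00:33:11:19.

00:33:11:19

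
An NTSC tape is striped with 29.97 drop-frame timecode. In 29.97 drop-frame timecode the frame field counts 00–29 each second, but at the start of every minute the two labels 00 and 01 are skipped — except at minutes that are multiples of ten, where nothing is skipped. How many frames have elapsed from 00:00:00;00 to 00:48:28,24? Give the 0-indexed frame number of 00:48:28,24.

87176

Complete 10-minute blocks: 4, each 17982 frames → 71928.
Remaining 8 whole minutes in the current block: 1800 + 7 × 1798 = 14386 frames.
Within the current minute: 28 × 30 + 24 − 2 = 862 (labels ;00/;01 skipped at this minute). Total = 71928 + 14386 + 862 = 87176.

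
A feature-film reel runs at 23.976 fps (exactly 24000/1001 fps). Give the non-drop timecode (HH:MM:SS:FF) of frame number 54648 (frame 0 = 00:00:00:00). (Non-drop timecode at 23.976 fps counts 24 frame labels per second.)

54648 ÷ 24 = 2277 full seconds, remainder 0 frames.
2277 s = 0 h 37 min 57 s.
Timecode: 00:37:57:00.

00:37:57:00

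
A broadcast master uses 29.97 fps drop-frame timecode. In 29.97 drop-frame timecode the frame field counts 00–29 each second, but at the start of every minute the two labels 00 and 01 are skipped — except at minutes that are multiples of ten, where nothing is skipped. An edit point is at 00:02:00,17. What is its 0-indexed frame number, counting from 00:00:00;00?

3613

As if non-drop at 30 labels/s: (0 × 3600 + 2 × 60 + 0) × 30 + 17 = 3617.
Minute boundaries passed: 2; those not divisible by 10: 2 − 0 = 2; dropped labels = 2 × 2 = 4.
Actual frame index = 3617 − 4 = 3613.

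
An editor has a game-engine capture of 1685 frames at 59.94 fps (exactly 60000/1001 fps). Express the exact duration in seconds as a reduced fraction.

Running time = 1685 ÷ (60000/1001) = 1685 × 1001/60000 = 337337/12000 s.

337337/12000 seconds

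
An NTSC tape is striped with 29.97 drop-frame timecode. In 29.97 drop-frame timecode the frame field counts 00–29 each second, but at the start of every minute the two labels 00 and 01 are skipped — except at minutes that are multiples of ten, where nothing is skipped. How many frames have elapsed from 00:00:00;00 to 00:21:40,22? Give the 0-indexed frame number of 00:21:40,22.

38984

Complete 10-minute blocks: 2, each 17982 frames → 35964.
Remaining 1 whole minute in the current block: 1800 + 0 × 1798 = 1800 frames.
Within the current minute: 40 × 30 + 22 − 2 = 1220 (labels ;00/;01 skipped at this minute). Total = 35964 + 1800 + 1220 = 38984.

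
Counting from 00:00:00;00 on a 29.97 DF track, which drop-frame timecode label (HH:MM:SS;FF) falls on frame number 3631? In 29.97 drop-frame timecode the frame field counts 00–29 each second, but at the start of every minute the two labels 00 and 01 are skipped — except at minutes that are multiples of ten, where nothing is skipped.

Ten DF minutes hold 17982 frames, so frame 3631 lies in block 0 (frames 0–17981) with 3631 frames into that block.
The block's first minute is 1800 frames and the rest 1798 each; 3631 frames reaches minute 2, so 0 × 18 + 2 × 2 = 4 labels have been skipped so far.
Adding those back, label number 3631 + 4 = 3635 at 30 labels/s is 121 s + 5 f = 0 h 2 min 1 s frame 5, i.e. 00:02:01;05.

00:02:01;05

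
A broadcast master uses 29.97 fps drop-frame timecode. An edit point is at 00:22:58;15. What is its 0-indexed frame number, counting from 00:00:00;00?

As if non-drop at 30 labels/s: (0 × 3600 + 22 × 60 + 58) × 30 + 15 = 41355.
Minute boundaries passed: 22; those not divisible by 10: 22 − 2 = 20; dropped labels = 2 × 20 = 40.
Actual frame index = 41355 − 40 = 41315.

41315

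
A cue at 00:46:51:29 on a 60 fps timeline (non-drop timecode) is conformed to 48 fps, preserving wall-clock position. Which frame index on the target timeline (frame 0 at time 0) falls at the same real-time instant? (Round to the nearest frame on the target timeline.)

frame 134951

Source frame index: (0×3600 + 46×60 + 51) × 60 + 29 = 168689.
Real time: 168689 / (60) = 168689/60 s.
Target frame: (168689/60) × (48) = 674756/5 ≈ 134951.200 → 134951.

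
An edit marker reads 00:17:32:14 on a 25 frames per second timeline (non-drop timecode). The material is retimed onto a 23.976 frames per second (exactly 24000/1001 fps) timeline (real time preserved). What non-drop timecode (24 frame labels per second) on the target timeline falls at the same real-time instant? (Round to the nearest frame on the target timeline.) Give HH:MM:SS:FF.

00:17:31:12

Source frame index: (0×3600 + 17×60 + 32) × 25 + 14 = 26314.
Real time: 26314 / (25) = 26314/25 s.
Target frame: (26314/25) × (24000/1001) = 25261440/1001 ≈ 25236.204 → 25236.
At 24 labels/s: frame 25236 → 00:17:31:12.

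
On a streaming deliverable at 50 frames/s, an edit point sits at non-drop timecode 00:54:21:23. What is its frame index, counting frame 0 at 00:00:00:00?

frame 163073

Total seconds to the label: (0 × 3600 + 54 × 60 + 21) = 3261.
Frame index = 3261 × 50 + 23 = 163073.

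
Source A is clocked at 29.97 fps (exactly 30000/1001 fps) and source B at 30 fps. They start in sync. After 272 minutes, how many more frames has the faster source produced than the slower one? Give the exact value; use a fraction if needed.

272 min = 16320 s.
A emits 30000/1001 × 16320 = 489600000/1001 frames; B emits 30 × 16320 = 489600.
Difference = 489600/1001 frames (≈ 489.1109); B is ahead of A.

489600/1001 frames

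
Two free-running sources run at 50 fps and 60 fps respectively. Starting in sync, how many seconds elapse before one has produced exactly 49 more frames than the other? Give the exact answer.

The gap grows by |60 − 50| = 10 frames per second.
Time for a 49-frame gap: 49 ÷ (10) = 4.9 s.

4.9 seconds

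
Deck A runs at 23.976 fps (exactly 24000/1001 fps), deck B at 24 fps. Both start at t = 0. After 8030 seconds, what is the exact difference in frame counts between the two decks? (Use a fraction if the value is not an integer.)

A emits 24000/1001 × 8030 = 17520000/91 frames; B emits 24 × 8030 = 192720.
Difference = 17520/91 frames (≈ 192.5275); B is ahead of A.

17520/91 frames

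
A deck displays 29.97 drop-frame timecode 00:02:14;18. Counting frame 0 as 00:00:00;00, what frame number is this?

As if non-drop at 30 labels/s: (0 × 3600 + 2 × 60 + 14) × 30 + 18 = 4038.
Minute boundaries passed: 2; those not divisible by 10: 2 − 0 = 2; dropped labels = 2 × 2 = 4.
Actual frame index = 4038 − 4 = 4034.

4034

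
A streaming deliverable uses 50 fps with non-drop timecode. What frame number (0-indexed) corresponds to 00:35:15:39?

Total seconds to the label: (0 × 3600 + 35 × 60 + 15) = 2115.
Frame index = 2115 × 50 + 39 = 105789.

105789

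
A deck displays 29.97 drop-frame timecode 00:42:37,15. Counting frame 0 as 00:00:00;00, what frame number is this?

As if non-drop at 30 labels/s: (0 × 3600 + 42 × 60 + 37) × 30 + 15 = 76725.
Minute boundaries passed: 42; those not divisible by 10: 42 − 4 = 38; dropped labels = 2 × 38 = 76.
Actual frame index = 76725 − 76 = 76649.

76649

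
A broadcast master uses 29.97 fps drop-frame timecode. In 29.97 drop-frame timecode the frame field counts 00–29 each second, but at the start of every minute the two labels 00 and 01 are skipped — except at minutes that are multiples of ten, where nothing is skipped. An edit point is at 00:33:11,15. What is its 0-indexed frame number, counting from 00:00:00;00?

59685

As if non-drop at 30 labels/s: (0 × 3600 + 33 × 60 + 11) × 30 + 15 = 59745.
Minute boundaries passed: 33; those not divisible by 10: 33 − 3 = 30; dropped labels = 2 × 30 = 60.
Actual frame index = 59745 − 60 = 59685.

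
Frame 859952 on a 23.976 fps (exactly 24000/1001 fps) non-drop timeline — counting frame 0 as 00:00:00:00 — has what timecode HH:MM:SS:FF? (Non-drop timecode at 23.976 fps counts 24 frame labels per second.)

859952 ÷ 24 = 35831 full seconds, remainder 8 frames.
35831 s = 9 h 57 min 11 s.
Timecode: 09:57:11:08.

09:57:11:08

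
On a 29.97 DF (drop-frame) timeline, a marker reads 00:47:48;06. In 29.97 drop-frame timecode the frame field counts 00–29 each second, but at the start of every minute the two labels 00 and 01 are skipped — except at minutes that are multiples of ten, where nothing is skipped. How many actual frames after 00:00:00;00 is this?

85960

Complete 10-minute blocks: 4, each 17982 frames → 71928.
Remaining 7 whole minutes in the current block: 1800 + 6 × 1798 = 12588 frames.
Within the current minute: 48 × 30 + 6 − 2 = 1444 (labels ;00/;01 skipped at this minute). Total = 71928 + 12588 + 1444 = 85960.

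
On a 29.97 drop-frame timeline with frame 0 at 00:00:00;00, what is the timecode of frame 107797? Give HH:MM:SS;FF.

00:59:56;25

Each 10-minute DF block holds 10 × 60 × 30 − 9 × 2 = 17982 frames. 107797 ÷ 17982 → 5 full blocks, remainder 17887.
Within the partial block the first minute is 1800 frames and each further minute 1798, so 9 further minute boundaries passed. Total skipped labels = 18 × 5 + 2 × 9 = 108.
Non-drop label index = 107797 + 108 = 107905; at 30 labels/s that is 00:59:56:25, i.e. DF 00:59:56;25.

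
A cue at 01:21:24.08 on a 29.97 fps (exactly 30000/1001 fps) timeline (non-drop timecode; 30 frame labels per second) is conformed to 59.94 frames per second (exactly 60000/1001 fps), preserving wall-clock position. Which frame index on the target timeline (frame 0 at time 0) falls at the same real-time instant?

Source frame index: (1×3600 + 21×60 + 24) × 30 + 8 = 146528.
Real time: 146528 / (30000/1001) = 9167158/1875 s.
Target frame: (9167158/1875) × (60000/1001) = 293056.

frame 293056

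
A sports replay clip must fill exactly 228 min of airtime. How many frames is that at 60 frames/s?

820800 frames

228 min = 13680 s.
Frames = 13680 × 60 = 820800.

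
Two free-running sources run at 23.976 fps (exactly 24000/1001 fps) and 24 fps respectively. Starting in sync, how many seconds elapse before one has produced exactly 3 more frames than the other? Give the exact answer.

The gap grows by |24 − 24000/1001| = 24/1001 frames per second.
Time for a 3-frame gap: 3 ÷ (24/1001) = 125.125 s.

125.125 seconds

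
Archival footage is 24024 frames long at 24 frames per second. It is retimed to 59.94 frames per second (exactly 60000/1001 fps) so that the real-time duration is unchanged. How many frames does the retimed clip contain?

60000 frames

Target frames = source frames × (target rate / source rate) = 24024 × (60000/1001)/(24) = 24024 × 2500/1001 = 60000.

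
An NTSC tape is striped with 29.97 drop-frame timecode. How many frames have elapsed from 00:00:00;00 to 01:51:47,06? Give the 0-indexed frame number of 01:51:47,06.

Complete 10-minute blocks: 11, each 17982 frames → 197802.
Remaining 1 whole minute in the current block: 1800 + 0 × 1798 = 1800 frames.
Within the current minute: 47 × 30 + 6 − 2 = 1414 (labels ;00/;01 skipped at this minute). Total = 197802 + 1800 + 1414 = 201016.

201016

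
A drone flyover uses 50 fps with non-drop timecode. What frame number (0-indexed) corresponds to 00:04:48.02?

Total seconds to the label: (0 × 3600 + 4 × 60 + 48) = 288.
Frame index = 288 × 50 + 2 = 14402.

frame 14402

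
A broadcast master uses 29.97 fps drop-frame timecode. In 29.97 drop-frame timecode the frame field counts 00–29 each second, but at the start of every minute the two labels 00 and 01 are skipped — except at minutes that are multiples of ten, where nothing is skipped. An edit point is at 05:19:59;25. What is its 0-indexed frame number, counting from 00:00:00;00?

575419

Complete 10-minute blocks: 31, each 17982 frames → 557442.
Remaining 9 whole minutes in the current block: 1800 + 8 × 1798 = 16184 frames.
Within the current minute: 59 × 30 + 25 − 2 = 1793 (labels ;00/;01 skipped at this minute). Total = 557442 + 16184 + 1793 = 575419.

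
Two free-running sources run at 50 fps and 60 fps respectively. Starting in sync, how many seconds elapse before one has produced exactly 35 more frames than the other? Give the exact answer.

3.5 seconds

The gap grows by |60 − 50| = 10 frames per second.
Time for a 35-frame gap: 35 ÷ (10) = 3.5 s.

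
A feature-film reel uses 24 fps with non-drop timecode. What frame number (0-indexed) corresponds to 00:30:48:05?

Total seconds to the label: (0 × 3600 + 30 × 60 + 48) = 1848.
Frame index = 1848 × 24 + 5 = 44357.

frame 44357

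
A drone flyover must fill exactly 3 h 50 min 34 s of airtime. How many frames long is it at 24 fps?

332016 frames

3 h 50 min 34 s = 13834 s.
Frames = 13834 × 24 = 332016.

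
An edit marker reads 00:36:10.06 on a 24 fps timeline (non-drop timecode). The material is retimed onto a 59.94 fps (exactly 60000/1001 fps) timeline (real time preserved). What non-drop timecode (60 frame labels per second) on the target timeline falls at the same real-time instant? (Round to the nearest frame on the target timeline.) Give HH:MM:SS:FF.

Source frame index: (0×3600 + 36×60 + 10) × 24 + 6 = 52086.
Real time: 52086 / (24) = 8681/4 s.
Target frame: (8681/4) × (60000/1001) = 130215000/1001 ≈ 130084.915 → 130085.
At 60 labels/s: frame 130085 → 00:36:08:05.

00:36:08:05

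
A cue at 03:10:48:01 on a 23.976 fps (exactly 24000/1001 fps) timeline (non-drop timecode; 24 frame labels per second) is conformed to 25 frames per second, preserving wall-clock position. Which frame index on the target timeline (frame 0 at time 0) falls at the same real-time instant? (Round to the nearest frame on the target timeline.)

frame 286487

Source frame index: (3×3600 + 10×60 + 48) × 24 + 1 = 274753.
Real time: 274753 / (24000/1001) = 275027753/24000 s.
Target frame: (275027753/24000) × (25) = 275027753/960 ≈ 286487.243 → 286487.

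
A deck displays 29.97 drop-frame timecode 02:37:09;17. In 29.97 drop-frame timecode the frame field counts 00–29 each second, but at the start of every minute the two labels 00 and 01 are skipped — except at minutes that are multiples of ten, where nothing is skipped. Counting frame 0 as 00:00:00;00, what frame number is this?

282603

As if non-drop at 30 labels/s: (2 × 3600 + 37 × 60 + 9) × 30 + 17 = 282887.
Minute boundaries passed: 157; those not divisible by 10: 157 − 15 = 142; dropped labels = 2 × 142 = 284.
Actual frame index = 282887 − 284 = 282603.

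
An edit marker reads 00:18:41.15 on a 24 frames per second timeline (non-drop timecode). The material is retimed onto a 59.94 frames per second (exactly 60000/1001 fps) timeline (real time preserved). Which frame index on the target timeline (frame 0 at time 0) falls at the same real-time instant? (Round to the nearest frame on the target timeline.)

frame 67230

Source frame index: (0×3600 + 18×60 + 41) × 24 + 15 = 26919.
Real time: 26919 / (24) = 8973/8 s.
Target frame: (8973/8) × (60000/1001) = 67297500/1001 ≈ 67230.270 → 67230.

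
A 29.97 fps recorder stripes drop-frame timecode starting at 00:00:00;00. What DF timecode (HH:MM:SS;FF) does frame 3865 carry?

Each 10-minute DF block holds 10 × 60 × 30 − 9 × 2 = 17982 frames. 3865 ÷ 17982 → 0 full blocks, remainder 3865.
Within the partial block the first minute is 1800 frames and each further minute 1798, so 2 further minute boundaries passed. Total skipped labels = 18 × 0 + 2 × 2 = 4.
Non-drop label index = 3865 + 4 = 3869; at 30 labels/s that is 00:02:08:29, i.e. DF 00:02:08;29.

00:02:08;29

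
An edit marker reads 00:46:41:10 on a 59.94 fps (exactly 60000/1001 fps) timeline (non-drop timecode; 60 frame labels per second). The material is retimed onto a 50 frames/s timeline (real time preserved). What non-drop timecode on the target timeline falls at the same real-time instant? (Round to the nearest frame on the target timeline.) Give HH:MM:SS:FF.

00:46:43:48

Source frame index: (0×3600 + 46×60 + 41) × 60 + 10 = 168070.
Real time: 168070 / (60000/1001) = 16823807/6000 s.
Target frame: (16823807/6000) × (50) = 16823807/120 ≈ 140198.392 → 140198.
At 50 labels/s: frame 140198 → 00:46:43:48.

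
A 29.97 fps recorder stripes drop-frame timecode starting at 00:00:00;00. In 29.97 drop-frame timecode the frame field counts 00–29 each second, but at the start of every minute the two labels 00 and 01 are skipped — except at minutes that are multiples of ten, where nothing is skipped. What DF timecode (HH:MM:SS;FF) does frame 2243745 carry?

Ten DF minutes hold 17982 frames, so frame 2243745 lies in block 124 (frames 2229768–2247749) with 13977 frames into that block.
The block's first minute is 1800 frames and the rest 1798 each; 13977 frames reaches minute 7, so 124 × 18 + 7 × 2 = 2246 labels have been skipped so far.
Adding those back, label number 2243745 + 2246 = 2245991 at 30 labels/s is 74866 s + 11 f = 20 h 47 min 46 s frame 11, i.e. 20:47:46;11.

20:47:46;11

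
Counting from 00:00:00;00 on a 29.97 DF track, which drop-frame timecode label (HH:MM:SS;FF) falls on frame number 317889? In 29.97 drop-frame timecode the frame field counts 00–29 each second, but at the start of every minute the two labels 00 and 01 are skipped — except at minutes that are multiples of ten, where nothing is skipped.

Each 10-minute DF block holds 10 × 60 × 30 − 9 × 2 = 17982 frames. 317889 ÷ 17982 → 17 full blocks, remainder 12195.
Within the partial block the first minute is 1800 frames and each further minute 1798, so 6 further minute boundaries passed. Total skipped labels = 18 × 17 + 2 × 6 = 318.
Non-drop label index = 317889 + 318 = 318207; at 30 labels/s that is 02:56:46:27, i.e. DF 02:56:46;27.

02:56:46;27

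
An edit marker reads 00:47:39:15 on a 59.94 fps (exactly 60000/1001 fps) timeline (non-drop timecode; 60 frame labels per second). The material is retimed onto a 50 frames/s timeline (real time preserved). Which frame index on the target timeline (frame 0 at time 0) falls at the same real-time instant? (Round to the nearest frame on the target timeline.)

Source frame index: (0×3600 + 47×60 + 39) × 60 + 15 = 171555.
Real time: 171555 / (60000/1001) = 11448437/4000 s.
Target frame: (11448437/4000) × (50) = 11448437/80 ≈ 143105.462 → 143105.

frame 143105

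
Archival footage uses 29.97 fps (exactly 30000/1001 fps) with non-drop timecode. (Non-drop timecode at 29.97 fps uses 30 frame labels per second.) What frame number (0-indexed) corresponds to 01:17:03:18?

frame 138708

Total seconds to the label: (1 × 3600 + 17 × 60 + 3) = 4623.
Frame index = 4623 × 30 + 18 = 138708.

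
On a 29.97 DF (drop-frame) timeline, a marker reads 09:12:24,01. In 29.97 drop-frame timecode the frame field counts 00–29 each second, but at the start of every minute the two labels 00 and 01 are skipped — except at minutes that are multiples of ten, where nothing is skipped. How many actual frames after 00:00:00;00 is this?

993327

Complete 10-minute blocks: 55, each 17982 frames → 989010.
Remaining 2 whole minutes in the current block: 1800 + 1 × 1798 = 3598 frames.
Within the current minute: 24 × 30 + 1 − 2 = 719 (labels ;00/;01 skipped at this minute). Total = 989010 + 3598 + 719 = 993327.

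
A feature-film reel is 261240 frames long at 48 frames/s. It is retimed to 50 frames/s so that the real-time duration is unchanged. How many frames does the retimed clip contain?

272125 frames

Target frames = source frames × (target rate / source rate) = 261240 × (50)/(48) = 261240 × 25/24 = 272125.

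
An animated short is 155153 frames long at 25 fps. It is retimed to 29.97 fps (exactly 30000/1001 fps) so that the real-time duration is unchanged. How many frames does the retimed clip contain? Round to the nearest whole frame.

Frames at target rate = 155153 × (30000/1001) / (25) = 186183600/1001 ≈ 185997.602.
Nearest whole frame: 185998.

185998 frames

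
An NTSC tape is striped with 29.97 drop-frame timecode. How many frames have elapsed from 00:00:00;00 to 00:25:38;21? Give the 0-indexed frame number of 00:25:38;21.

Complete 10-minute blocks: 2, each 17982 frames → 35964.
Remaining 5 whole minutes in the current block: 1800 + 4 × 1798 = 8992 frames.
Within the current minute: 38 × 30 + 21 − 2 = 1159 (labels ;00/;01 skipped at this minute). Total = 35964 + 8992 + 1159 = 46115.

46115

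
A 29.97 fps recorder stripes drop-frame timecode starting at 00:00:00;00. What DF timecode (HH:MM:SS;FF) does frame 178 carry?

Ten DF minutes hold 17982 frames, so frame 178 lies in block 0 (frames 0–17981) with 178 frames into that block.
The block's first minute is 1800 frames and the rest 1798 each; 178 frames reaches minute 0, so 0 × 18 + 0 × 2 = 0 labels have been skipped so far.
Adding those back, label number 178 + 0 = 178 at 30 labels/s is 5 s + 28 f = 0 h 0 min 5 s frame 28, i.e. 00:00:05;28.

00:00:05;28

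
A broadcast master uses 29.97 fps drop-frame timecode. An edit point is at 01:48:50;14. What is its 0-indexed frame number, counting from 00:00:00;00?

195718

As if non-drop at 30 labels/s: (1 × 3600 + 48 × 60 + 50) × 30 + 14 = 195914.
Minute boundaries passed: 108; those not divisible by 10: 108 − 10 = 98; dropped labels = 2 × 98 = 196.
Actual frame index = 195914 − 196 = 195718.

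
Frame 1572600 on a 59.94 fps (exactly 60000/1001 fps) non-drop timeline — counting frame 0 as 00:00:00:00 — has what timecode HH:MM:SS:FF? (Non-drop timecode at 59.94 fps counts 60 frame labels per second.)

1572600 ÷ 60 = 26210 full seconds, remainder 0 frames.
26210 s = 7 h 16 min 50 s.
Timecode: 07:16:50:00.

07:16:50:00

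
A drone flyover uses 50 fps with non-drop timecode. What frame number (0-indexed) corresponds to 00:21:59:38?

65988

Total seconds to the label: (0 × 3600 + 21 × 60 + 59) = 1319.
Frame index = 1319 × 50 + 38 = 65988.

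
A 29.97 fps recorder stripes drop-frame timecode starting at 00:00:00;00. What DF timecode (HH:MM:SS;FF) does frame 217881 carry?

02:01:09;29

Ten DF minutes hold 17982 frames, so frame 217881 lies in block 12 (frames 215784–233765) with 2097 frames into that block.
The block's first minute is 1800 frames and the rest 1798 each; 2097 frames reaches minute 1, so 12 × 18 + 1 × 2 = 218 labels have been skipped so far.
Adding those back, label number 217881 + 218 = 218099 at 30 labels/s is 7269 s + 29 f = 2 h 1 min 9 s frame 29, i.e. 02:01:09;29.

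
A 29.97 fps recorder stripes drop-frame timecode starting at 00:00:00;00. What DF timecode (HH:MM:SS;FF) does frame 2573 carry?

Ten DF minutes hold 17982 frames, so frame 2573 lies in block 0 (frames 0–17981) with 2573 frames into that block.
The block's first minute is 1800 frames and the rest 1798 each; 2573 frames reaches minute 1, so 0 × 18 + 1 × 2 = 2 labels have been skipped so far.
Adding those back, label number 2573 + 2 = 2575 at 30 labels/s is 85 s + 25 f = 0 h 1 min 25 s frame 25, i.e. 00:01:25;25.

00:01:25;25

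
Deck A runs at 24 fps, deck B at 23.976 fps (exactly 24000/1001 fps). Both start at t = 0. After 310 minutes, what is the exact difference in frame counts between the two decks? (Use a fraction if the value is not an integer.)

446400/1001 frames

310 min = 18600 s.
A emits 24 × 18600 = 446400 frames; B emits 24000/1001 × 18600 = 446400000/1001.
Difference = 446400/1001 frames (≈ 445.9540); B is behind A.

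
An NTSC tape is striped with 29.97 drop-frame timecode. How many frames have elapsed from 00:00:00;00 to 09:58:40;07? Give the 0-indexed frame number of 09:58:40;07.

1076529

Complete 10-minute blocks: 59, each 17982 frames → 1060938.
Remaining 8 whole minutes in the current block: 1800 + 7 × 1798 = 14386 frames.
Within the current minute: 40 × 30 + 7 − 2 = 1205 (labels ;00/;01 skipped at this minute). Total = 1060938 + 14386 + 1205 = 1076529.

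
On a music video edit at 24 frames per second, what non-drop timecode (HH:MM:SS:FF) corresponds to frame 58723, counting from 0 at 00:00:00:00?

58723 ÷ 24 = 2446 full seconds, remainder 19 frames.
2446 s = 0 h 40 min 46 s.
Timecode: 00:40:46:19.

00:40:46:19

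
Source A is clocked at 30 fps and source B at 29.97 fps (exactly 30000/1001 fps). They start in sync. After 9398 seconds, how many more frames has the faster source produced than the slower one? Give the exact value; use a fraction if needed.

281940/1001 frames

A emits 30 × 9398 = 281940 frames; B emits 30000/1001 × 9398 = 281940000/1001.
Difference = 281940/1001 frames (≈ 281.6583); B is behind A.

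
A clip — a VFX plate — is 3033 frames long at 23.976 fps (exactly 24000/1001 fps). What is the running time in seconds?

Running time = 3033 / (24000/1001) = 126.501375 s.

126.501375 seconds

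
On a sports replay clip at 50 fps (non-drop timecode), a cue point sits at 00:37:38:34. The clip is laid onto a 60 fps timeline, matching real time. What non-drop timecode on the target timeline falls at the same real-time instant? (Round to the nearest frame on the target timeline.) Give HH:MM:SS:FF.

Source frame index: (0×3600 + 37×60 + 38) × 50 + 34 = 112934.
Real time: 112934 / (50) = 56467/25 s.
Target frame: (56467/25) × (60) = 677604/5 ≈ 135520.800 → 135521.
At 60 labels/s: frame 135521 → 00:37:38:41.

00:37:38:41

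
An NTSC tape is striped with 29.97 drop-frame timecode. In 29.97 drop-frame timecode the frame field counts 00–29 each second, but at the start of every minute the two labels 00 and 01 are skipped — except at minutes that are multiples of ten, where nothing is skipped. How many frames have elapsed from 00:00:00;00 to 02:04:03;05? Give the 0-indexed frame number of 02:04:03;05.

223071

As if non-drop at 30 labels/s: (2 × 3600 + 4 × 60 + 3) × 30 + 5 = 223295.
Minute boundaries passed: 124; those not divisible by 10: 124 − 12 = 112; dropped labels = 2 × 112 = 224.
Actual frame index = 223295 − 224 = 223071.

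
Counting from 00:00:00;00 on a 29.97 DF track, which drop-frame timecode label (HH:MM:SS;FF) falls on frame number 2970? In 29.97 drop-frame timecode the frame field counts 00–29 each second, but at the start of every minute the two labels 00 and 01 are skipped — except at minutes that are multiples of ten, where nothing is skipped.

Ten DF minutes hold 17982 frames, so frame 2970 lies in block 0 (frames 0–17981) with 2970 frames into that block.
The block's first minute is 1800 frames and the rest 1798 each; 2970 frames reaches minute 1, so 0 × 18 + 1 × 2 = 2 labels have been skipped so far.
Adding those back, label number 2970 + 2 = 2972 at 30 labels/s is 99 s + 2 f = 0 h 1 min 39 s frame 2, i.e. 00:01:39;02.

00:01:39;02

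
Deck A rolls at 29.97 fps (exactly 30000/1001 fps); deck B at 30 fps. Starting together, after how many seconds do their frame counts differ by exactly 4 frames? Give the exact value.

The gap grows by |30 − 30000/1001| = 30/1001 frames per second.
Time for a 4-frame gap: 4 ÷ (30/1001) = 2002/15 s.

2002/15 seconds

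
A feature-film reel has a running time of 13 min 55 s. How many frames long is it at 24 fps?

20040 frames

13 min 55 s = 835 s.
Frames = 835 × 24 = 20040.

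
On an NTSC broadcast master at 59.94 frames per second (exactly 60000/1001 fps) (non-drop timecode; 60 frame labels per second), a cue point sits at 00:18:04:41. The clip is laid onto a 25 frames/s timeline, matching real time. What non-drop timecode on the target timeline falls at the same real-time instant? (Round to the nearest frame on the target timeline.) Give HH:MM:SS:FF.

Source frame index: (0×3600 + 18×60 + 4) × 60 + 41 = 65081.
Real time: 65081 / (60000/1001) = 65146081/60000 s.
Target frame: (65146081/60000) × (25) = 65146081/2400 ≈ 27144.200 → 27144.
At 25 labels/s: frame 27144 → 00:18:05:19.

00:18:05:19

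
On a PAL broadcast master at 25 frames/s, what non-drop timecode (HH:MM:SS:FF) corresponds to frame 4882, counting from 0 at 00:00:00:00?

00:03:15:07

4882 ÷ 25 = 195 full seconds, remainder 7 frames.
195 s = 0 h 3 min 15 s.
Timecode: 00:03:15:07.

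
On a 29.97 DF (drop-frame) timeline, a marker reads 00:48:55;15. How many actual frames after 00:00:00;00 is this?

87977

As if non-drop at 30 labels/s: (0 × 3600 + 48 × 60 + 55) × 30 + 15 = 88065.
Minute boundaries passed: 48; those not divisible by 10: 48 − 4 = 44; dropped labels = 2 × 44 = 88.
Actual frame index = 88065 − 88 = 87977.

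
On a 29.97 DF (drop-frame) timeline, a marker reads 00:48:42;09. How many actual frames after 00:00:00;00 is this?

87581

Complete 10-minute blocks: 4, each 17982 frames → 71928.
Remaining 8 whole minutes in the current block: 1800 + 7 × 1798 = 14386 frames.
Within the current minute: 42 × 30 + 9 − 2 = 1267 (labels ;00/;01 skipped at this minute). Total = 71928 + 14386 + 1267 = 87581.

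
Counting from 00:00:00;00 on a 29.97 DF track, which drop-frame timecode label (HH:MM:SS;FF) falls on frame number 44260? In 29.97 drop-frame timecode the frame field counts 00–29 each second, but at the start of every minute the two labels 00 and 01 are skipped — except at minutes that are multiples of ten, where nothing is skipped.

Ten DF minutes hold 17982 frames, so frame 44260 lies in block 2 (frames 35964–53945) with 8296 frames into that block.
The block's first minute is 1800 frames and the rest 1798 each; 8296 frames reaches minute 4, so 2 × 18 + 4 × 2 = 44 labels have been skipped so far.
Adding those back, label number 44260 + 44 = 44304 at 30 labels/s is 1476 s + 24 f = 0 h 24 min 36 s frame 24, i.e. 00:24:36;24.

00:24:36;24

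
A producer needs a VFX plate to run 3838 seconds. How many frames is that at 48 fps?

Frames = 3838 × 48 = 184224.

184224 frames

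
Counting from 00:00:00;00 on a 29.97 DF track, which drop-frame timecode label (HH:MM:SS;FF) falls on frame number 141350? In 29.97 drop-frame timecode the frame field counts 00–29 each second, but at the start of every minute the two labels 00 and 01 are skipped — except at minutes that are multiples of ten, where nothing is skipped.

01:18:36;12

Ten DF minutes hold 17982 frames, so frame 141350 lies in block 7 (frames 125874–143855) with 15476 frames into that block.
The block's first minute is 1800 frames and the rest 1798 each; 15476 frames reaches minute 8, so 7 × 18 + 8 × 2 = 142 labels have been skipped so far.
Adding those back, label number 141350 + 142 = 141492 at 30 labels/s is 4716 s + 12 f = 1 h 18 min 36 s frame 12, i.e. 01:18:36;12.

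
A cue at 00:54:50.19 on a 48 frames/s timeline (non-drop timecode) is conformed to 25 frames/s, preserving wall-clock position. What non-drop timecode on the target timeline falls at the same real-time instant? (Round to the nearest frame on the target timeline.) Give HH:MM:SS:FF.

Source frame index: (0×3600 + 54×60 + 50) × 48 + 19 = 157939.
Real time: 157939 / (48) = 157939/48 s.
Target frame: (157939/48) × (25) = 3948475/48 ≈ 82259.896 → 82260.
At 25 labels/s: frame 82260 → 00:54:50:10.

00:54:50:10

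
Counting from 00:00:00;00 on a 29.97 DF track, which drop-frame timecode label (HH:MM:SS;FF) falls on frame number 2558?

Each 10-minute DF block holds 10 × 60 × 30 − 9 × 2 = 17982 frames. 2558 ÷ 17982 → 0 full blocks, remainder 2558.
Within the partial block the first minute is 1800 frames and each further minute 1798, so 1 further minute boundary passed. Total skipped labels = 18 × 0 + 2 × 1 = 2.
Non-drop label index = 2558 + 2 = 2560; at 30 labels/s that is 00:01:25:10, i.e. DF 00:01:25;10.

00:01:25;10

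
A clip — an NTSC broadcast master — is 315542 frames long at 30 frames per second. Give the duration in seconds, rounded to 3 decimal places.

10518.067 seconds

Running time = 315542 × 1/30 = 157771/15 s ≈ 10518.067 s.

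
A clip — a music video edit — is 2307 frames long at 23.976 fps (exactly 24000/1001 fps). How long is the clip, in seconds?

96.221125 seconds

Running time = 2307 / (24000/1001) = 96.221125 s.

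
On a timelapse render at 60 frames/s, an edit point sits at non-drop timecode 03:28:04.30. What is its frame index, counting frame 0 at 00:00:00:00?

749070

Total seconds to the label: (3 × 3600 + 28 × 60 + 4) = 12484.
Frame index = 12484 × 60 + 30 = 749070.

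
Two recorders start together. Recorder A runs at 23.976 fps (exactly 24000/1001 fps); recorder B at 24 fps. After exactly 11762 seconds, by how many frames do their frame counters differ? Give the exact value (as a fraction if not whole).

282288/1001 frames

A emits 24000/1001 × 11762 = 282288000/1001 frames; B emits 24 × 11762 = 282288.
Difference = 282288/1001 frames (≈ 282.0060); B is ahead of A.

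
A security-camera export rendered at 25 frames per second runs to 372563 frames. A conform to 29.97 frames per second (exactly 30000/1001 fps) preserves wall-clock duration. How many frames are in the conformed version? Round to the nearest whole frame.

446629 frames

Frames at target rate = 372563 × (30000/1001) / (25) = 447075600/1001 ≈ 446628.971.
Nearest whole frame: 446629.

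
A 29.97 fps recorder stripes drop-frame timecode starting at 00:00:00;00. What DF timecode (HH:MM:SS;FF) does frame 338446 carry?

03:08:12;26

Ten DF minutes hold 17982 frames, so frame 338446 lies in block 18 (frames 323676–341657) with 14770 frames into that block.
The block's first minute is 1800 frames and the rest 1798 each; 14770 frames reaches minute 8, so 18 × 18 + 8 × 2 = 340 labels have been skipped so far.
Adding those back, label number 338446 + 340 = 338786 at 30 labels/s is 11292 s + 26 f = 3 h 8 min 12 s frame 26, i.e. 03:08:12;26.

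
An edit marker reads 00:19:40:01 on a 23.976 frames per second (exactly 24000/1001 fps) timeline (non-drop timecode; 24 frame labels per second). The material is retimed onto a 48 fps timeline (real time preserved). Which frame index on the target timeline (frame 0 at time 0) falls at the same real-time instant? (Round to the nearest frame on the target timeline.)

frame 56699

Source frame index: (0×3600 + 19×60 + 40) × 24 + 1 = 28321.
Real time: 28321 / (24000/1001) = 28349321/24000 s.
Target frame: (28349321/24000) × (48) = 28349321/500 ≈ 56698.642 → 56699.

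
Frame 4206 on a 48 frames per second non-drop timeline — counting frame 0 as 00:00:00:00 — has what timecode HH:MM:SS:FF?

00:01:27:30

4206 ÷ 48 = 87 full seconds, remainder 30 frames.
87 s = 0 h 1 min 27 s.
Timecode: 00:01:27:30.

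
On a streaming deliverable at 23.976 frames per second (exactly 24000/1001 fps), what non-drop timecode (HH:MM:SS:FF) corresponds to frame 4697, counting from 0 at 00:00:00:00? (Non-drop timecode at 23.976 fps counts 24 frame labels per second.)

00:03:15:17

4697 ÷ 24 = 195 full seconds, remainder 17 frames.
195 s = 0 h 3 min 15 s.
Timecode: 00:03:15:17.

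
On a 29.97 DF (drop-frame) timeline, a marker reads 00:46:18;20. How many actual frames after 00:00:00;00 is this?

83276

Complete 10-minute blocks: 4, each 17982 frames → 71928.
Remaining 6 whole minutes in the current block: 1800 + 5 × 1798 = 10790 frames.
Within the current minute: 18 × 30 + 20 − 2 = 558 (labels ;00/;01 skipped at this minute). Total = 71928 + 10790 + 558 = 83276.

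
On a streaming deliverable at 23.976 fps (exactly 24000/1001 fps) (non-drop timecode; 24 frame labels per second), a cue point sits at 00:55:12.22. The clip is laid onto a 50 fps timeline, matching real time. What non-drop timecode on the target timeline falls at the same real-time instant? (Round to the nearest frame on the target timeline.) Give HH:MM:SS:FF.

Source frame index: (0×3600 + 55×60 + 12) × 24 + 22 = 79510.
Real time: 79510 / (24000/1001) = 7958951/2400 s.
Target frame: (7958951/2400) × (50) = 7958951/48 ≈ 165811.479 → 165811.
At 50 labels/s: frame 165811 → 00:55:16:11.

00:55:16:11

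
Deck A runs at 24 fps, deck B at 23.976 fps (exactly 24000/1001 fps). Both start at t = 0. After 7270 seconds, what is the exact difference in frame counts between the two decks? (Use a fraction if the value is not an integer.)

174480/1001 frames

A emits 24 × 7270 = 174480 frames; B emits 24000/1001 × 7270 = 174480000/1001.
Difference = 174480/1001 frames (≈ 174.3057); B is behind A.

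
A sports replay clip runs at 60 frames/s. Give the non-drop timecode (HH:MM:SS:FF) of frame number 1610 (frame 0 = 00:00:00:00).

00:00:26:50

1610 ÷ 60 = 26 full seconds, remainder 50 frames.
26 s = 0 h 0 min 26 s.
Timecode: 00:00:26:50.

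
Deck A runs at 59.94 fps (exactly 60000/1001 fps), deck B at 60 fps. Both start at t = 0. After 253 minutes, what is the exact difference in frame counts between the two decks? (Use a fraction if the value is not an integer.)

82800/91 frames

253 min = 15180 s.
A emits 60000/1001 × 15180 = 82800000/91 frames; B emits 60 × 15180 = 910800.
Difference = 82800/91 frames (≈ 909.8901); B is ahead of A.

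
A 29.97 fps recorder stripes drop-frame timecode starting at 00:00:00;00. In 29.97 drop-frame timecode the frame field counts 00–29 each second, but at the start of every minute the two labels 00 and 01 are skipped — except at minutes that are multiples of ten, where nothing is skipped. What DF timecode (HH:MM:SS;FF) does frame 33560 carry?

00:18:39;24

Each 10-minute DF block holds 10 × 60 × 30 − 9 × 2 = 17982 frames. 33560 ÷ 17982 → 1 full block, remainder 15578.
Within the partial block the first minute is 1800 frames and each further minute 1798, so 8 further minute boundaries passed. Total skipped labels = 18 × 1 + 2 × 8 = 34.
Non-drop label index = 33560 + 34 = 33594; at 30 labels/s that is 00:18:39:24, i.e. DF 00:18:39;24.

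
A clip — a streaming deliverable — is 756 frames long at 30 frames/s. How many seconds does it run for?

Running time = 756 / (30) = 25.2 s.

25.2 seconds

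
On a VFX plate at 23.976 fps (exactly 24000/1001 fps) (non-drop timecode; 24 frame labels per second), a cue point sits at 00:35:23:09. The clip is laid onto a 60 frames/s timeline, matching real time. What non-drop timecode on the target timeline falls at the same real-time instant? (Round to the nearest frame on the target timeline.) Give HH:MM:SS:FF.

00:35:25:30

Source frame index: (0×3600 + 35×60 + 23) × 24 + 9 = 50961.
Real time: 50961 / (24000/1001) = 17003987/8000 s.
Target frame: (17003987/8000) × (60) = 51011961/400 ≈ 127529.902 → 127530.
At 60 labels/s: frame 127530 → 00:35:25:30.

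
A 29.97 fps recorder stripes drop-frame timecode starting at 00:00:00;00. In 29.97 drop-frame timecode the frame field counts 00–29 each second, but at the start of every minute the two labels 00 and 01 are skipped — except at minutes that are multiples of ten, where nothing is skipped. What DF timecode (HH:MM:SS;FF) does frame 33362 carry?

Each 10-minute DF block holds 10 × 60 × 30 − 9 × 2 = 17982 frames. 33362 ÷ 17982 → 1 full block, remainder 15380.
Within the partial block the first minute is 1800 frames and each further minute 1798, so 8 further minute boundaries passed. Total skipped labels = 18 × 1 + 2 × 8 = 34.
Non-drop label index = 33362 + 34 = 33396; at 30 labels/s that is 00:18:33:06, i.e. DF 00:18:33;06.

00:18:33;06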